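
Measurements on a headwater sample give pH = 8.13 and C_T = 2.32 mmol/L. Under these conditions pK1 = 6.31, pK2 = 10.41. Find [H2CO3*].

α₀ = 1 / (1 + K1/[H⁺] + K1K2/[H⁺]²) = 1 / (1 + 10^+1.82 + 10^-0.46)
   = 1 / (1 + 66.069 + 0.34674) = 1/67.416 = 0.01483
[CO2*] = α₀ × DIC = 0.01483 × 2.32 = 0.0344 mmol/L

[CO2*] = 0.0344 mmol/L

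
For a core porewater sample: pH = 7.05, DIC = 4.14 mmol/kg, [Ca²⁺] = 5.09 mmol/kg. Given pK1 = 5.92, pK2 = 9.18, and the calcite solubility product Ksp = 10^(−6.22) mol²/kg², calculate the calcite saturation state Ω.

Ω = 0.240

α₂ = 1 / (1 + [H⁺]/K2 + [H⁺]²/(K1K2)) = 1 / (1 + 10^+2.13 + 10^+1.00)
   = 1 / (1 + 134.90 + 10.000) = 1/145.90 = 0.006854
[CO3²⁻] = α₂ × DIC = 0.006854 × 4.14 = 0.02838 mmol/kg
Ksp = 10^(−6.22) = 6.026×10^-7
Ω = [Ca²⁺][CO3²⁻]/Ksp = (5.09×10^-3)(2.838×10^-5) / 6.026×10^-7 = 0.240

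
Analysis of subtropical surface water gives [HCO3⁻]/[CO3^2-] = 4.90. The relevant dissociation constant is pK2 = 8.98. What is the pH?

pH = 8.29

From K2 = [H⁺][CO3^2-]/[HCO3⁻]:  pH = pK2 − log₁₀([HCO3⁻]/[CO3^2-])
log₁₀(4.90) = +0.690
pH = 8.98 − (+0.690) = 8.29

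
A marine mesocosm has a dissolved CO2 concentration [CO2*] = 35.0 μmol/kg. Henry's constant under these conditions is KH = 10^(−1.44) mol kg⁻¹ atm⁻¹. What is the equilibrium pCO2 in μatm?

pCO2 = 964 μatm

KH = 10^(−1.44) = 3.631×10^-2 mol kg⁻¹ atm⁻¹
pCO2 = [CO2*]/KH = 35.0×10^-6 / 3.631×10^-2 = 9.64×10^-4 atm = 964 μatm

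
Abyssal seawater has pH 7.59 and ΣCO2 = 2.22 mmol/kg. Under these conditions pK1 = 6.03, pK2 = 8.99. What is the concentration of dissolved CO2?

α₀ = 1 / (1 + K1/[H⁺] + K1K2/[H⁺]²) = 1 / (1 + 10^+1.56 + 10^+0.16)
   = 1 / (1 + 36.308 + 1.4454) = 1/38.753 = 0.02580
[CO2*] = α₀ × DIC = 0.02580 × 2.22 = 0.0573 mmol/kg

[CO2*] = 0.0573 mmol/kg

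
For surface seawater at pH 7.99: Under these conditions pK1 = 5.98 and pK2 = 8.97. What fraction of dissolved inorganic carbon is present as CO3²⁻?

α₂ = 1 / (1 + [H⁺]/K2 + [H⁺]²/(K1K2)) = 1 / (1 + 10^+0.98 + 10^-1.03)
   = 1 / (1 + 9.5499 + 0.093325) = 1/10.643 = 0.09396

α₂ = 0.0940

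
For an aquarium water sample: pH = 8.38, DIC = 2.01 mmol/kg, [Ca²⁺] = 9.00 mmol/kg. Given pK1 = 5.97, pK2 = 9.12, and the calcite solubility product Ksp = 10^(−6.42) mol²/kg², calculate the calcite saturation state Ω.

α₂ = 1 / (1 + [H⁺]/K2 + [H⁺]²/(K1K2)) = 1 / (1 + 10^+0.74 + 10^-1.67)
   = 1 / (1 + 5.4954 + 0.021380) = 1/6.5168 = 0.1534
[CO3²⁻] = α₂ × DIC = 0.1534 × 2.01 = 0.3084 mmol/kg
Ksp = 10^(−6.42) = 3.802×10^-7
Ω = [Ca²⁺][CO3²⁻]/Ksp = (9.00×10^-3)(3.084×10^-4) / 3.802×10^-7 = 7.30

Ω = 7.30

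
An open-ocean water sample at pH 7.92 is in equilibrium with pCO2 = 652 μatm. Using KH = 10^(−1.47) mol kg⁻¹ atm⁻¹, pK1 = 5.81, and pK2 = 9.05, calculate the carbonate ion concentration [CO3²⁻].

[CO3²⁻] = 0.211 mmol/kg

[CO2*] = KH · pCO2 = 10^(−1.47) × 652×10^-6 = 2.209×10^-5 mol/kg
α₀ = 1/(1 + K1/[H⁺] + K1K2/[H⁺]²) = 1/(1 + 10^+2.11 + 10^+0.98) = 0.007175
DIC = [CO2*]/α₀ = 2.209×10^-5 / 0.007175 = 3.079 mmol/kg
[CO3²⁻] = α₂·DIC; α₂ = 0.06852, so [CO3²⁻] = 0.06852 × 3.079 = 0.211 mmol/kg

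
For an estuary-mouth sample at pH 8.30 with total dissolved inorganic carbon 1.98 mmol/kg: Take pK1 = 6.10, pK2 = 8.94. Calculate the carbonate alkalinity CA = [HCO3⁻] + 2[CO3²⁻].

CA = [HCO3⁻] + 2[CO3²⁻] = (α₁ + 2α₂)·DIC
At pH 8.30: [H⁺]/K1 = 10^-2.20 = 0.0063096, K2/[H⁺] = 10^-0.64 = 0.22909
α₁ = 1/(1 + 0.0063096 + 0.22909) = 1/1.2354 = 0.8095; α₂ = α₁·K2/[H⁺] = 0.1854
α₁ + 2α₂ = 1.1803
CA = 1.1803 × 1.98 = 2.34 mmol/kg

CA = 2.34 mmol/kg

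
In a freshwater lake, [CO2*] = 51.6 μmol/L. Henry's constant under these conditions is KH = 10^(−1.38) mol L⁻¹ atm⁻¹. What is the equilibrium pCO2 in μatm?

pCO2 = 1240 μatm

KH = 10^(−1.38) = 4.169×10^-2 mol L⁻¹ atm⁻¹
pCO2 = [CO2*]/KH = 51.6×10^-6 / 4.169×10^-2 = 1.24×10^-3 atm = 1240 μatm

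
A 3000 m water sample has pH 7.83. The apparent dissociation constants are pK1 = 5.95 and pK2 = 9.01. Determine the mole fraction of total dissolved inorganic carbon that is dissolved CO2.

α₀ = 1 / (1 + K1/[H⁺] + K1K2/[H⁺]²) = 1 / (1 + 10^+1.88 + 10^+0.70)
   = 1 / (1 + 75.858 + 5.0119) = 1/81.870 = 0.01221

α₀ = 0.0122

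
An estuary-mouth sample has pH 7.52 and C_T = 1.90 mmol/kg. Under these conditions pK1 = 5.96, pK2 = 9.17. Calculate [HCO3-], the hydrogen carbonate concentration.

α₁ = 1 / (1 + [H⁺]/K1 + K2/[H⁺]) = 1 / (1 + 10^-1.56 + 10^-1.65)
   = 1 / (1 + 0.027542 + 0.022387) = 1/1.0499 = 0.9524
[HCO3⁻] = α₁ × DIC = 0.9524 × 1.90 = 1.81 mmol/kg

[HCO3⁻] = 1.81 mmol/kg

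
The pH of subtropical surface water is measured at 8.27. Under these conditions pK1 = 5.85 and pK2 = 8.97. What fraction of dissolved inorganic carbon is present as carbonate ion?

α₂ = 0.166

α₂ = 1 / (1 + [H⁺]/K2 + [H⁺]²/(K1K2)) = 1 / (1 + 10^+0.70 + 10^-1.72)
   = 1 / (1 + 5.0119 + 0.019055) = 1/6.0309 = 0.1658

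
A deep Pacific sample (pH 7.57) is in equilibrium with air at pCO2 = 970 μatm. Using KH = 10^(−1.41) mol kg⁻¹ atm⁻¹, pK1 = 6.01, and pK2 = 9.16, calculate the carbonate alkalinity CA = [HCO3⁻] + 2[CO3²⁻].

[CO2*] = KH · pCO2 = 10^(−1.41) × 970×10^-6 = 3.774×10^-5 mol/kg
α₀ = 1/(1 + K1/[H⁺] + K1K2/[H⁺]²) = 1/(1 + 10^+1.56 + 10^-0.03) = 0.02615
DIC = [CO2*]/α₀ = 3.774×10^-5 / 0.02615 = 1.443 mmol/kg
CA = (α₁ + 2α₂)·DIC = (0.9494 + 2×0.02440) × 1.443 = 1.44 mmol/kg

CA = 1.44 mmol/kg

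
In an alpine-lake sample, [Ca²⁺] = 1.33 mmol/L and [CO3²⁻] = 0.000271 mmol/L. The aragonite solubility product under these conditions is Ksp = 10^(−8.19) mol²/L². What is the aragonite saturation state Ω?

Ω = 0.0558

Ksp = 10^(−8.19) = 6.457×10^-9
Ω = [Ca²⁺][CO3²⁻]/Ksp = (1.33×10^-3)(0.000271×10^-3) / 6.457×10^-9 = 0.0558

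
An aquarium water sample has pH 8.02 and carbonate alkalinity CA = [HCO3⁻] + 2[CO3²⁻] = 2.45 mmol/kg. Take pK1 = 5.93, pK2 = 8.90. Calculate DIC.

CA = [HCO3⁻] + 2[CO3²⁻] = (α₁ + 2α₂)·DIC
At pH 8.02: [H⁺]/K1 = 10^-2.09 = 0.0081283, K2/[H⁺] = 10^-0.88 = 0.13183
α₁ = 1/(1 + 0.0081283 + 0.13183) = 1/1.1400 = 0.8772; α₂ = α₁·K2/[H⁺] = 0.1156
α₁ + 2α₂ = 1.1085
DIC = CA / (α₁ + 2α₂) = 2.45 / 1.1085 = 2.21 mmol/kg

DIC = 2.21 mmol/kg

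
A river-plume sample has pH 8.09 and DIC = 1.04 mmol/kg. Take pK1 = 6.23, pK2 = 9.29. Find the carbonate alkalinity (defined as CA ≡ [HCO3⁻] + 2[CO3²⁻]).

CA = [HCO3⁻] + 2[CO3²⁻] = (α₁ + 2α₂)·DIC
At pH 8.09: [H⁺]/K1 = 10^-1.86 = 0.013804, K2/[H⁺] = 10^-1.20 = 0.063096
α₁ = 1/(1 + 0.013804 + 0.063096) = 1/1.0769 = 0.9286; α₂ = α₁·K2/[H⁺] = 0.05859
α₁ + 2α₂ = 1.0458
CA = 1.0458 × 1.04 = 1.09 mmol/kg

CA = 1.09 mmol/kg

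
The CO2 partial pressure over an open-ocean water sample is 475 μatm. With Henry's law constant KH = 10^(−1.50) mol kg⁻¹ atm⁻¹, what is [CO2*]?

KH = 10^(−1.50) = 3.162×10^-2 mol kg⁻¹ atm⁻¹
[CO2*] = KH · pCO2 = 3.162×10^-2 × 475×10^-6 atm = 1.50×10^-5 mol/kg

[CO2*] = 15.0 μmol/kg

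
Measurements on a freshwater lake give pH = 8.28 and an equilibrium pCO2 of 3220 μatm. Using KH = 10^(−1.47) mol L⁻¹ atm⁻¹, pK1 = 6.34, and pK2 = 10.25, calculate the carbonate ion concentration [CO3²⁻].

[CO2*] = KH · pCO2 = 10^(−1.47) × 3220×10^-6 = 1.091×10^-4 mol/L
α₀ = 1/(1 + K1/[H⁺] + K1K2/[H⁺]²) = 1/(1 + 10^+1.94 + 10^-0.03) = 0.01123
DIC = [CO2*]/α₀ = 1.091×10^-4 / 0.01123 = 9.714 mmol/L
[CO3²⁻] = α₂·DIC; α₂ = 0.01048, so [CO3²⁻] = 0.01048 × 9.714 = 0.102 mmol/L

[CO3²⁻] = 0.102 mmol/L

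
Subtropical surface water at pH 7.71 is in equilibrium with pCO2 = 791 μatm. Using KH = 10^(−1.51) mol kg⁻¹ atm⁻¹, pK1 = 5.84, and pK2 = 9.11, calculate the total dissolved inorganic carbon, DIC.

[CO2*] = KH · pCO2 = 10^(−1.51) × 791×10^-6 = 2.444×10^-5 mol/kg
α₀ = 1/(1 + K1/[H⁺] + K1K2/[H⁺]²) = 1/(1 + 10^+1.87 + 10^+0.47) = 0.01281
DIC = [CO2*]/α₀ = 2.444×10^-5 / 0.01281 = 1.91 mmol/kg

DIC = 1.91 mmol/kg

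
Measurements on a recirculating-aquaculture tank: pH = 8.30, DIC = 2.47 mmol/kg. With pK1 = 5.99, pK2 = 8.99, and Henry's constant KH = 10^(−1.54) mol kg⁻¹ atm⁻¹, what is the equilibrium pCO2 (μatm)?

pCO2 = 347 μatm

α₀ = 1 / (1 + K1/[H⁺] + K1K2/[H⁺]²) = 1 / (1 + 10^+2.31 + 10^+1.62)
   = 1 / (1 + 204.17 + 41.687) = 1/246.86 = 0.004051
[CO2*] = α₀ × DIC = 0.004051 × 2.47 = 0.01001 mmol/kg = 10.01 μmol/kg
pCO2 = [CO2*]/KH = 1.001×10^-5 / 2.884×10^-2 = 347 μatm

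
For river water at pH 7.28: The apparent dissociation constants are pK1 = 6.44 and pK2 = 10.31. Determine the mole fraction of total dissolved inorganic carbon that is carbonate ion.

α₂ = 0.000815

α₂ = 1 / (1 + [H⁺]/K2 + [H⁺]²/(K1K2)) = 1 / (1 + 10^+3.03 + 10^+2.19)
   = 1 / (1 + 1071.5 + 154.88) = 1/1227.4 = 0.0008147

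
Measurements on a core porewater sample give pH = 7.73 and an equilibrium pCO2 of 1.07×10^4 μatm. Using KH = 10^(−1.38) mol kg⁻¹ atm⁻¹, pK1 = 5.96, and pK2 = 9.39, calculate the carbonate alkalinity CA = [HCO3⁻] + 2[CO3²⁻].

CA = 27.4 mmol/kg

[CO2*] = KH · pCO2 = 10^(−1.38) × 1.07×10^4×10^-6 = 4.461×10^-4 mol/kg
α₀ = 1/(1 + K1/[H⁺] + K1K2/[H⁺]²) = 1/(1 + 10^+1.77 + 10^+0.11) = 0.01635
DIC = [CO2*]/α₀ = 4.461×10^-4 / 0.01635 = 27.29 mmol/kg
CA = (α₁ + 2α₂)·DIC = (0.9626 + 2×0.02106) × 27.29 = 27.4 mmol/kg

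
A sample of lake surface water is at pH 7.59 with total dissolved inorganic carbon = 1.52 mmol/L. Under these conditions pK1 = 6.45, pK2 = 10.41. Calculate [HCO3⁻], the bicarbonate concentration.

[HCO3⁻] = 1.42 mmol/L

α₁ = 1 / (1 + [H⁺]/K1 + K2/[H⁺]) = 1 / (1 + 10^-1.14 + 10^-2.82)
   = 1 / (1 + 0.072444 + 0.0015136) = 1/1.0740 = 0.9311
[HCO3⁻] = α₁ × DIC = 0.9311 × 1.52 = 1.42 mmol/L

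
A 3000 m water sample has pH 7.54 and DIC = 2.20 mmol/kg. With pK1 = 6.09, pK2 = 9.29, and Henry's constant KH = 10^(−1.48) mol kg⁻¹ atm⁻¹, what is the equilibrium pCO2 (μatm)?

pCO2 = 2240 μatm

α₀ = 1 / (1 + K1/[H⁺] + K1K2/[H⁺]²) = 1 / (1 + 10^+1.45 + 10^-0.30)
   = 1 / (1 + 28.184 + 0.50119) = 1/29.685 = 0.03369
[CO2*] = α₀ × DIC = 0.03369 × 2.20 = 0.07411 mmol/kg
pCO2 = [CO2*]/KH = 7.411×10^-5 / 3.311×10^-2 = 2240 μatm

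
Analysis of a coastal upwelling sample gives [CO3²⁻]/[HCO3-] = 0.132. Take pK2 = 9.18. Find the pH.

From K2 = [H⁺][CO3²⁻]/[HCO3-]:  pH = pK2 + log₁₀([CO3²⁻]/[HCO3-])
log₁₀(0.132) = -0.879
pH = 9.18 + (-0.879) = 8.30

pH = 8.30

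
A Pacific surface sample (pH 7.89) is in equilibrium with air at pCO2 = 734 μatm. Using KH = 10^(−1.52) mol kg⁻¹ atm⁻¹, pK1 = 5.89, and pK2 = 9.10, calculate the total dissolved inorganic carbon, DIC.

[CO2*] = KH · pCO2 = 10^(−1.52) × 734×10^-6 = 2.217×10^-5 mol/kg
α₀ = 1/(1 + K1/[H⁺] + K1K2/[H⁺]²) = 1/(1 + 10^+2.00 + 10^+0.79) = 0.009331
DIC = [CO2*]/α₀ = 2.217×10^-5 / 0.009331 = 2.38 mmol/kg

DIC = 2.38 mmol/kg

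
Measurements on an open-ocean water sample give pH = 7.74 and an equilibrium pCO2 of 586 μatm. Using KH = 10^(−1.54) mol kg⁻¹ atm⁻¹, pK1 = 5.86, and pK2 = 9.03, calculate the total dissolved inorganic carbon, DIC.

[CO2*] = KH · pCO2 = 10^(−1.54) × 586×10^-6 = 1.690×10^-5 mol/kg
α₀ = 1/(1 + K1/[H⁺] + K1K2/[H⁺]²) = 1/(1 + 10^+1.88 + 10^+0.59) = 0.01238
DIC = [CO2*]/α₀ = 1.690×10^-5 / 0.01238 = 1.36 mmol/kg

DIC = 1.36 mmol/kg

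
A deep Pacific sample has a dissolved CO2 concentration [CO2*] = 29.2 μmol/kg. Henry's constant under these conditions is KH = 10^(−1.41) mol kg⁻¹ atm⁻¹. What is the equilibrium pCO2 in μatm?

KH = 10^(−1.41) = 3.890×10^-2 mol kg⁻¹ atm⁻¹
pCO2 = [CO2*]/KH = 29.2×10^-6 / 3.890×10^-2 = 7.51×10^-4 atm = 751 μatm

pCO2 = 751 μatm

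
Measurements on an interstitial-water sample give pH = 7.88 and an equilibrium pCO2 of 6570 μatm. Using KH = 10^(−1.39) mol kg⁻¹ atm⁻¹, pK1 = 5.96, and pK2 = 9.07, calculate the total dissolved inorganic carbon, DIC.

DIC = 24.0 mmol/kg

[CO2*] = KH · pCO2 = 10^(−1.39) × 6570×10^-6 = 2.676×10^-4 mol/kg
α₀ = 1/(1 + K1/[H⁺] + K1K2/[H⁺]²) = 1/(1 + 10^+1.92 + 10^+0.73) = 0.01117
DIC = [CO2*]/α₀ = 2.676×10^-4 / 0.01117 = 24.0 mmol/kg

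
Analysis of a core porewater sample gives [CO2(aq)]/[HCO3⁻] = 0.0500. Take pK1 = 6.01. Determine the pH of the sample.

pH = 7.31

From K1 = [H⁺][HCO3⁻]/[CO2(aq)]:  pH = pK1 − log₁₀([CO2(aq)]/[HCO3⁻])
log₁₀(0.0500) = -1.301
pH = 6.01 − (-1.301) = 7.31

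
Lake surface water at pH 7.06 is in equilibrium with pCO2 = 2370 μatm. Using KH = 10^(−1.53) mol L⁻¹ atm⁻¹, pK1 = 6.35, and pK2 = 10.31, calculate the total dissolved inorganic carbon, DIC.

[CO2*] = KH · pCO2 = 10^(−1.53) × 2370×10^-6 = 6.994×10^-5 mol/L
α₀ = 1/(1 + K1/[H⁺] + K1K2/[H⁺]²) = 1/(1 + 10^+0.71 + 10^-2.54) = 0.1631
DIC = [CO2*]/α₀ = 6.994×10^-5 / 0.1631 = 0.429 mmol/L

DIC = 0.429 mmol/L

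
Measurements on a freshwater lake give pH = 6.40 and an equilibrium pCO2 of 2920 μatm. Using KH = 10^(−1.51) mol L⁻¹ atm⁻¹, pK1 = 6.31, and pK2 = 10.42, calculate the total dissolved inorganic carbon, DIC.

[CO2*] = KH · pCO2 = 10^(−1.51) × 2920×10^-6 = 9.024×10^-5 mol/L
α₀ = 1/(1 + K1/[H⁺] + K1K2/[H⁺]²) = 1/(1 + 10^+0.09 + 10^-3.93) = 0.4484
DIC = [CO2*]/α₀ = 9.024×10^-5 / 0.4484 = 0.201 mmol/L

DIC = 0.201 mmol/L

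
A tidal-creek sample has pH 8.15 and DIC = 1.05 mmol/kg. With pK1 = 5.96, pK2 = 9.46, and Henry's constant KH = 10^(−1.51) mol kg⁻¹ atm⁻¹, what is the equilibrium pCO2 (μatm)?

pCO2 = 208 μatm

α₀ = 1 / (1 + K1/[H⁺] + K1K2/[H⁺]²) = 1 / (1 + 10^+2.19 + 10^+0.88)
   = 1 / (1 + 154.88 + 7.5858) = 1/163.47 = 0.006117
[CO2*] = α₀ × DIC = 0.006117 × 1.05 = 0.006423 mmol/kg = 6.423 μmol/kg
pCO2 = [CO2*]/KH = 6.423×10^-6 / 3.090×10^-2 = 208 μatm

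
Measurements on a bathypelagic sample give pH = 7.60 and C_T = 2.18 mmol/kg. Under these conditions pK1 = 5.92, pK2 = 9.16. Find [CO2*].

α₀ = 1 / (1 + K1/[H⁺] + K1K2/[H⁺]²) = 1 / (1 + 10^+1.68 + 10^+0.12)
   = 1 / (1 + 47.863 + 1.3183) = 1/50.181 = 0.01993
[CO2*] = α₀ × DIC = 0.01993 × 2.18 = 0.0434 mmol/kg

[CO2*] = 0.0434 mmol/kg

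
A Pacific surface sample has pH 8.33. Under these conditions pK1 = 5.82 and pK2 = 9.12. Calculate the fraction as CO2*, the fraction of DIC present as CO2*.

α₀ = 0.00265

α₀ = 1 / (1 + K1/[H⁺] + K1K2/[H⁺]²) = 1 / (1 + 10^+2.51 + 10^+1.72)
   = 1 / (1 + 323.59 + 52.481) = 1/377.07 = 0.002652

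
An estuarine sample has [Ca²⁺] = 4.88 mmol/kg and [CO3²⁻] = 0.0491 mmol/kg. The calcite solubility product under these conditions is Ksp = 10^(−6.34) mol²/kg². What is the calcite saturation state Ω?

Ksp = 10^(−6.34) = 4.571×10^-7
Ω = [Ca²⁺][CO3²⁻]/Ksp = (4.88×10^-3)(0.0491×10^-3) / 4.571×10^-7 = 0.524

Ω = 0.524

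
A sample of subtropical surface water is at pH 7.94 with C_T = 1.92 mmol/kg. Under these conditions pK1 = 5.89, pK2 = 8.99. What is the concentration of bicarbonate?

[HCO3⁻] = 1.75 mmol/kg

α₁ = 1 / (1 + [H⁺]/K1 + K2/[H⁺]) = 1 / (1 + 10^-2.05 + 10^-1.05)
   = 1 / (1 + 0.0089125 + 0.089125) = 1/1.0980 = 0.9107
[HCO3⁻] = α₁ × DIC = 0.9107 × 1.92 = 1.75 mmol/kg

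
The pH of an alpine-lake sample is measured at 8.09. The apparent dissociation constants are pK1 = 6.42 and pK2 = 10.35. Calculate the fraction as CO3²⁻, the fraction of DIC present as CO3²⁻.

α₂ = 0.00535

α₂ = 1 / (1 + [H⁺]/K2 + [H⁺]²/(K1K2)) = 1 / (1 + 10^+2.26 + 10^+0.59)
   = 1 / (1 + 181.97 + 3.8905) = 1/186.86 = 0.005352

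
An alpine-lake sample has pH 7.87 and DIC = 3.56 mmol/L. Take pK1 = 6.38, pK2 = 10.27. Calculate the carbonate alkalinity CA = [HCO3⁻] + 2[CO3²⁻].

CA = [HCO3⁻] + 2[CO3²⁻] = (α₁ + 2α₂)·DIC
At pH 7.87: [H⁺]/K1 = 10^-1.49 = 0.032359, K2/[H⁺] = 10^-2.40 = 0.0039811
α₁ = 1/(1 + 0.032359 + 0.0039811) = 1/1.0363 = 0.9649; α₂ = α₁·K2/[H⁺] = 0.003841
α₁ + 2α₂ = 0.9726
CA = 0.9726 × 3.56 = 3.46 mmol/L

CA = 3.46 mmol/L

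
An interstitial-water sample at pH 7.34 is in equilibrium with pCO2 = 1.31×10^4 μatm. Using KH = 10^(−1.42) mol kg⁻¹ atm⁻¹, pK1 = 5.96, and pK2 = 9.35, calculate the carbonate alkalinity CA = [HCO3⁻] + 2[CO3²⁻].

[CO2*] = KH · pCO2 = 10^(−1.42) × 1.31×10^4×10^-6 = 4.980×10^-4 mol/kg
α₀ = 1/(1 + K1/[H⁺] + K1K2/[H⁺]²) = 1/(1 + 10^+1.38 + 10^-0.63) = 0.03965
DIC = [CO2*]/α₀ = 4.980×10^-4 / 0.03965 = 12.56 mmol/kg
CA = (α₁ + 2α₂)·DIC = (0.9511 + 2×0.009294) × 12.56 = 12.2 mmol/kg

CA = 12.2 mmol/kg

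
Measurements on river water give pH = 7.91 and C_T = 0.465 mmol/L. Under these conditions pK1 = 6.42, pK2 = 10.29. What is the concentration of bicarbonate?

α₁ = 1 / (1 + [H⁺]/K1 + K2/[H⁺]) = 1 / (1 + 10^-1.49 + 10^-2.38)
   = 1 / (1 + 0.032359 + 0.0041687) = 1/1.0365 = 0.9648
[HCO3⁻] = α₁ × DIC = 0.9648 × 0.465 = 0.449 mmol/L

[HCO3⁻] = 0.449 mmol/L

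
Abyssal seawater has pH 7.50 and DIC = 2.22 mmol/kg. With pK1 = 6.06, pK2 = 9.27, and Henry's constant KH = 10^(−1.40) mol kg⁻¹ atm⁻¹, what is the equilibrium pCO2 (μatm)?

α₀ = 1 / (1 + K1/[H⁺] + K1K2/[H⁺]²) = 1 / (1 + 10^+1.44 + 10^-0.33)
   = 1 / (1 + 27.542 + 0.46774) = 1/29.010 = 0.03447
[CO2*] = α₀ × DIC = 0.03447 × 2.22 = 0.07653 mmol/kg
pCO2 = [CO2*]/KH = 7.653×10^-5 / 3.981×10^-2 = 1920 μatm

pCO2 = 1920 μatm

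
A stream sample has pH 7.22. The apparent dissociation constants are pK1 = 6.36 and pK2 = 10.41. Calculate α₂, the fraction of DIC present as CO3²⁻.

α₂ = 1 / (1 + [H⁺]/K2 + [H⁺]²/(K1K2)) = 1 / (1 + 10^+3.19 + 10^+2.33)
   = 1 / (1 + 1548.8 + 213.80) = 1/1763.6 = 0.0005670

α₂ = 0.000567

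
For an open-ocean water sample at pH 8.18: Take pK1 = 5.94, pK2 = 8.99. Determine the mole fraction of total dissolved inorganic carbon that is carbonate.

α₂ = 0.133

α₂ = 1 / (1 + [H⁺]/K2 + [H⁺]²/(K1K2)) = 1 / (1 + 10^+0.81 + 10^-1.43)
   = 1 / (1 + 6.4565 + 0.037154) = 1/7.4937 = 0.1334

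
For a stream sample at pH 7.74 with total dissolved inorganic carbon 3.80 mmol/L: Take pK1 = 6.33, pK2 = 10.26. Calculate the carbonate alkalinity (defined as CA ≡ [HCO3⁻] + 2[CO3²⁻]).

CA = [HCO3⁻] + 2[CO3²⁻] = (α₁ + 2α₂)·DIC
At pH 7.74: [H⁺]/K1 = 10^-1.41 = 0.038905, K2/[H⁺] = 10^-2.52 = 0.0030200
α₁ = 1/(1 + 0.038905 + 0.0030200) = 1/1.0419 = 0.9598; α₂ = α₁·K2/[H⁺] = 0.002898
α₁ + 2α₂ = 0.9656
CA = 0.9656 × 3.80 = 3.67 mmol/L

CA = 3.67 mmol/L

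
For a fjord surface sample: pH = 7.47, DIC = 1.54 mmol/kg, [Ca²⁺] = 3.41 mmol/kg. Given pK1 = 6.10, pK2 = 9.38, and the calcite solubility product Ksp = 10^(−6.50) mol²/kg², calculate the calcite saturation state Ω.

α₂ = 1 / (1 + [H⁺]/K2 + [H⁺]²/(K1K2)) = 1 / (1 + 10^+1.91 + 10^+0.54)
   = 1 / (1 + 81.283 + 3.4674) = 1/85.750 = 0.01166
[CO3²⁻] = α₂ × DIC = 0.01166 × 1.54 = 0.01796 mmol/kg = 17.96 μmol/kg
Ksp = 10^(−6.50) = 3.162×10^-7
Ω = [Ca²⁺][CO3²⁻]/Ksp = (3.41×10^-3)(1.796×10^-5) / 3.162×10^-7 = 0.194

Ω = 0.194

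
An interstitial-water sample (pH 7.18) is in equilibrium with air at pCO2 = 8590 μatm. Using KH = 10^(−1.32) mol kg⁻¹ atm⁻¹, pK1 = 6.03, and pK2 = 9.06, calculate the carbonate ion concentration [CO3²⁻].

[CO2*] = KH · pCO2 = 10^(−1.32) × 8590×10^-6 = 4.111×10^-4 mol/kg
α₀ = 1/(1 + K1/[H⁺] + K1K2/[H⁺]²) = 1/(1 + 10^+1.15 + 10^-0.73) = 0.06531
DIC = [CO2*]/α₀ = 4.111×10^-4 / 0.06531 = 6.295 mmol/kg
[CO3²⁻] = α₂·DIC; α₂ = 0.01216, so [CO3²⁻] = 0.01216 × 6.295 = 0.0766 mmol/kg

[CO3²⁻] = 0.0766 mmol/kg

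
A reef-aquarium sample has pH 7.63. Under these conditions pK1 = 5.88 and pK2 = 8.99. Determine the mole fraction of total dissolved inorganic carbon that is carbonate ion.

α₂ = 0.0411

α₂ = 1 / (1 + [H⁺]/K2 + [H⁺]²/(K1K2)) = 1 / (1 + 10^+1.36 + 10^-0.39)
   = 1 / (1 + 22.909 + 0.40738) = 1/24.316 = 0.04113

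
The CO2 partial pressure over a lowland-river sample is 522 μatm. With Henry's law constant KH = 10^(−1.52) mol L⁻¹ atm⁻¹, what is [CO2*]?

[CO2*] = 15.8 μmol/L

KH = 10^(−1.52) = 3.020×10^-2 mol L⁻¹ atm⁻¹
[CO2*] = KH · pCO2 = 3.020×10^-2 × 522×10^-6 atm = 1.58×10^-5 mol/L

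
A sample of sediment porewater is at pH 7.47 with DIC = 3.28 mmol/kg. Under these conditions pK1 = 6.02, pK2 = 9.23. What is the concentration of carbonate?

[CO3²⁻] = 0.0541 mmol/kg

α₂ = 1 / (1 + [H⁺]/K2 + [H⁺]²/(K1K2)) = 1 / (1 + 10^+1.76 + 10^+0.31)
   = 1 / (1 + 57.544 + 2.0417) = 1/60.586 = 0.01651
[CO3²⁻] = α₂ × DIC = 0.01651 × 3.28 = 0.0541 mmol/kg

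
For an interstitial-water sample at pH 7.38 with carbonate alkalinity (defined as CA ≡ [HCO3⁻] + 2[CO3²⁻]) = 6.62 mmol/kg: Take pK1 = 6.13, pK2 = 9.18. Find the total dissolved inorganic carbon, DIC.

DIC = 6.88 mmol/kg

CA = [HCO3⁻] + 2[CO3²⁻] = (α₁ + 2α₂)·DIC
At pH 7.38: [H⁺]/K1 = 10^-1.25 = 0.056234, K2/[H⁺] = 10^-1.80 = 0.015849
α₁ = 1/(1 + 0.056234 + 0.015849) = 1/1.0721 = 0.9328; α₂ = α₁·K2/[H⁺] = 0.01478
α₁ + 2α₂ = 0.9623
DIC = CA / (α₁ + 2α₂) = 6.62 / 0.9623 = 6.88 mmol/kg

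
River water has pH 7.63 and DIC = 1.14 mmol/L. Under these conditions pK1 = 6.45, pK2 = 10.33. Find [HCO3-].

α₁ = 1 / (1 + [H⁺]/K1 + K2/[H⁺]) = 1 / (1 + 10^-1.18 + 10^-2.70)
   = 1 / (1 + 0.066069 + 0.0019953) = 1/1.0681 = 0.9363
[HCO3⁻] = α₁ × DIC = 0.9363 × 1.14 = 1.07 mmol/L

[HCO3⁻] = 1.07 mmol/L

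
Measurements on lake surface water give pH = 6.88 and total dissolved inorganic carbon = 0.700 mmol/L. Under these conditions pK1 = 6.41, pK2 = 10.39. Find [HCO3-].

α₁ = 1 / (1 + [H⁺]/K1 + K2/[H⁺]) = 1 / (1 + 10^-0.47 + 10^-3.51)
   = 1 / (1 + 0.33884 + 0.00030903) = 1/1.3392 = 0.7467
[HCO3⁻] = α₁ × DIC = 0.7467 × 0.700 = 0.523 mmol/L

[HCO3⁻] = 0.523 mmol/L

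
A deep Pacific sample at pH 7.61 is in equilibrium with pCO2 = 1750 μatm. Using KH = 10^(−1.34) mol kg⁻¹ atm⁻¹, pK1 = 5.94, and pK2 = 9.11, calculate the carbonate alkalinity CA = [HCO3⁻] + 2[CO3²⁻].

[CO2*] = KH · pCO2 = 10^(−1.34) × 1750×10^-6 = 7.999×10^-5 mol/kg
α₀ = 1/(1 + K1/[H⁺] + K1K2/[H⁺]²) = 1/(1 + 10^+1.67 + 10^+0.17) = 0.02030
DIC = [CO2*]/α₀ = 7.999×10^-5 / 0.02030 = 3.940 mmol/kg
CA = (α₁ + 2α₂)·DIC = (0.9497 + 2×0.03003) × 3.940 = 3.98 mmol/kg

CA = 3.98 mmol/kg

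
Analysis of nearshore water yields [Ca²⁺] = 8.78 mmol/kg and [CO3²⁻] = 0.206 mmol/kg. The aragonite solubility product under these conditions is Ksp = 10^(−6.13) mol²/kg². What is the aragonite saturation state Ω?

Ksp = 10^(−6.13) = 7.413×10^-7
Ω = [Ca²⁺][CO3²⁻]/Ksp = (8.78×10^-3)(0.206×10^-3) / 7.413×10^-7 = 2.44

Ω = 2.44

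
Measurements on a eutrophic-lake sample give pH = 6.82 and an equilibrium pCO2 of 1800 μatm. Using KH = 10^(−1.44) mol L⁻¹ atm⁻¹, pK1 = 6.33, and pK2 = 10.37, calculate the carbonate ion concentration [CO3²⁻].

[CO2*] = KH · pCO2 = 10^(−1.44) × 1800×10^-6 = 6.535×10^-5 mol/L
α₀ = 1/(1 + K1/[H⁺] + K1K2/[H⁺]²) = 1/(1 + 10^+0.49 + 10^-3.06) = 0.2444
DIC = [CO2*]/α₀ = 6.535×10^-5 / 0.2444 = 0.2674 mmol/L
[CO3²⁻] = α₂·DIC; α₂ = 0.0002129, so [CO3²⁻] = 0.0002129 × 0.2674 = 5.69×10^-5 mmol/L = 0.0569 μmol/L

[CO3²⁻] = 0.0569 μmol/L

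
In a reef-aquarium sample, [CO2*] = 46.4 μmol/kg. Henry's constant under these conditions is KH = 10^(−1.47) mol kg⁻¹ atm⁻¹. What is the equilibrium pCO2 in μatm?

KH = 10^(−1.47) = 3.388×10^-2 mol kg⁻¹ atm⁻¹
pCO2 = [CO2*]/KH = 46.4×10^-6 / 3.388×10^-2 = 1.37×10^-3 atm = 1370 μatm

pCO2 = 1370 μatm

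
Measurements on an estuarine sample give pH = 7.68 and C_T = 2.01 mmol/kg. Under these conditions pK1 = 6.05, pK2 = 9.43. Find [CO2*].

[CO2*] = 0.0453 mmol/kg

α₀ = 1 / (1 + K1/[H⁺] + K1K2/[H⁺]²) = 1 / (1 + 10^+1.63 + 10^-0.12)
   = 1 / (1 + 42.658 + 0.75858) = 1/44.417 = 0.02251
[CO2*] = α₀ × DIC = 0.02251 × 2.01 = 0.0453 mmol/kg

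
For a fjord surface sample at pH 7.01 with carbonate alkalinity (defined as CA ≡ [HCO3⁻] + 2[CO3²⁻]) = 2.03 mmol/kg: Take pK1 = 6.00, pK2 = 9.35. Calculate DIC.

DIC = 2.22 mmol/kg

CA = [HCO3⁻] + 2[CO3²⁻] = (α₁ + 2α₂)·DIC
At pH 7.01: [H⁺]/K1 = 10^-1.01 = 0.097724, K2/[H⁺] = 10^-2.34 = 0.0045709
α₁ = 1/(1 + 0.097724 + 0.0045709) = 1/1.1023 = 0.9072; α₂ = α₁·K2/[H⁺] = 0.004147
α₁ + 2α₂ = 0.9155
DIC = CA / (α₁ + 2α₂) = 2.03 / 0.9155 = 2.22 mmol/kg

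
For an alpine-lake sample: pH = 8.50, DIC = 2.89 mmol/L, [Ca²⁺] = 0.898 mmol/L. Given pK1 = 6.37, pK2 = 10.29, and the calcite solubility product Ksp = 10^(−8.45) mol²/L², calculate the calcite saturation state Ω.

α₂ = 1 / (1 + [H⁺]/K2 + [H⁺]²/(K1K2)) = 1 / (1 + 10^+1.79 + 10^-0.34)
   = 1 / (1 + 61.660 + 0.45709) = 1/63.117 = 0.01584
[CO3²⁻] = α₂ × DIC = 0.01584 × 2.89 = 0.04579 mmol/L
Ksp = 10^(−8.45) = 3.548×10^-9
Ω = [Ca²⁺][CO3²⁻]/Ksp = (0.898×10^-3)(4.579×10^-5) / 3.548×10^-9 = 11.6

Ω = 11.6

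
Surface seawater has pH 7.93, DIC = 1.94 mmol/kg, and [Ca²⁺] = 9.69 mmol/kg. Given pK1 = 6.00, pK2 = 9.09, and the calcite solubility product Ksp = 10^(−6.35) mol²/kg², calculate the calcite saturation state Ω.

α₂ = 1 / (1 + [H⁺]/K2 + [H⁺]²/(K1K2)) = 1 / (1 + 10^+1.16 + 10^-0.77)
   = 1 / (1 + 14.454 + 0.16982) = 1/15.624 = 0.06400
[CO3²⁻] = α₂ × DIC = 0.06400 × 1.94 = 0.1242 mmol/kg
Ksp = 10^(−6.35) = 4.467×10^-7
Ω = [Ca²⁺][CO3²⁻]/Ksp = (9.69×10^-3)(1.242×10^-4) / 4.467×10^-7 = 2.69

Ω = 2.69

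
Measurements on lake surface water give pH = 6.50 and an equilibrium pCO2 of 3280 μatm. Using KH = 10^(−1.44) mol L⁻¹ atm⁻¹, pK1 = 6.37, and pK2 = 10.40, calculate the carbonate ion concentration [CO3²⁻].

[CO3²⁻] = 0.0202 μmol/L

[CO2*] = KH · pCO2 = 10^(−1.44) × 3280×10^-6 = 1.191×10^-4 mol/L
α₀ = 1/(1 + K1/[H⁺] + K1K2/[H⁺]²) = 1/(1 + 10^+0.13 + 10^-3.77) = 0.4257
DIC = [CO2*]/α₀ = 1.191×10^-4 / 0.4257 = 0.2798 mmol/L
[CO3²⁻] = α₂·DIC; α₂ = 7.229×10^-5, so [CO3²⁻] = 7.229×10^-5 × 0.2798 = 2.02×10^-5 mmol/L = 0.0202 μmol/L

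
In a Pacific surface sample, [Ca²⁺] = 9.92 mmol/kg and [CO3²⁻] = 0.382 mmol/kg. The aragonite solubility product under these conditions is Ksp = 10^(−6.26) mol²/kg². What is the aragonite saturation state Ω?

Ω = 6.90

Ksp = 10^(−6.26) = 5.495×10^-7
Ω = [Ca²⁺][CO3²⁻]/Ksp = (9.92×10^-3)(0.382×10^-3) / 5.495×10^-7 = 6.90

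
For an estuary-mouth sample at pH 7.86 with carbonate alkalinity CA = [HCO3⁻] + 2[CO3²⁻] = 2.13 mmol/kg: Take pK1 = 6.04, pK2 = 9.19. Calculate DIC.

CA = [HCO3⁻] + 2[CO3²⁻] = (α₁ + 2α₂)·DIC
At pH 7.86: [H⁺]/K1 = 10^-1.82 = 0.015136, K2/[H⁺] = 10^-1.33 = 0.046774
α₁ = 1/(1 + 0.015136 + 0.046774) = 1/1.0619 = 0.9417; α₂ = α₁·K2/[H⁺] = 0.04405
α₁ + 2α₂ = 1.0298
DIC = CA / (α₁ + 2α₂) = 2.13 / 1.0298 = 2.07 mmol/kg

DIC = 2.07 mmol/kg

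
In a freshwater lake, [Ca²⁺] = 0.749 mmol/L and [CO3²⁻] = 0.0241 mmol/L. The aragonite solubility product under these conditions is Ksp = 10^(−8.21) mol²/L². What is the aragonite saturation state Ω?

Ksp = 10^(−8.21) = 6.166×10^-9
Ω = [Ca²⁺][CO3²⁻]/Ksp = (0.749×10^-3)(0.0241×10^-3) / 6.166×10^-9 = 2.93

Ω = 2.93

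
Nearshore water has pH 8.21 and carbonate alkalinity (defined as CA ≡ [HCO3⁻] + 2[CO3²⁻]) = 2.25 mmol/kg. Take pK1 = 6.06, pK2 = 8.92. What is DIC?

CA = [HCO3⁻] + 2[CO3²⁻] = (α₁ + 2α₂)·DIC
At pH 8.21: [H⁺]/K1 = 10^-2.15 = 0.0070795, K2/[H⁺] = 10^-0.71 = 0.19498
α₁ = 1/(1 + 0.0070795 + 0.19498) = 1/1.2021 = 0.8319; α₂ = α₁·K2/[H⁺] = 0.1622
α₁ + 2α₂ = 1.1563
DIC = CA / (α₁ + 2α₂) = 2.25 / 1.1563 = 1.95 mmol/kg

DIC = 1.95 mmol/kg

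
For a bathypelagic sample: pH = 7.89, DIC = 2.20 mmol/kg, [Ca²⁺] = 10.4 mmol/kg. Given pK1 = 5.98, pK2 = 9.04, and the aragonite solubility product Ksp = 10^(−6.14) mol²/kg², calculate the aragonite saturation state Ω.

Ω = 2.06

α₂ = 1 / (1 + [H⁺]/K2 + [H⁺]²/(K1K2)) = 1 / (1 + 10^+1.15 + 10^-0.76)
   = 1 / (1 + 14.125 + 0.17378) = 1/15.299 = 0.06536
[CO3²⁻] = α₂ × DIC = 0.06536 × 2.20 = 0.1438 mmol/kg
Ksp = 10^(−6.14) = 7.244×10^-7
Ω = [Ca²⁺][CO3²⁻]/Ksp = (10.4×10^-3)(1.438×10^-4) / 7.244×10^-7 = 2.06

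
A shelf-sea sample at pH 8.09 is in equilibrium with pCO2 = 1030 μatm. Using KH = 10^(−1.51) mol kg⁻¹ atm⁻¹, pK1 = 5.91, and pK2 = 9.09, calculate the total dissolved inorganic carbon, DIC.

[CO2*] = KH · pCO2 = 10^(−1.51) × 1030×10^-6 = 3.183×10^-5 mol/kg
α₀ = 1/(1 + K1/[H⁺] + K1K2/[H⁺]²) = 1/(1 + 10^+2.18 + 10^+1.18) = 0.005970
DIC = [CO2*]/α₀ = 3.183×10^-5 / 0.005970 = 5.33 mmol/kg

DIC = 5.33 mmol/kg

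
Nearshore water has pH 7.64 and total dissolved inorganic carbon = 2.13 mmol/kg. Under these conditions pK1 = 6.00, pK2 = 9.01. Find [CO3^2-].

[CO3²⁻] = 0.0853 mmol/kg

α₂ = 1 / (1 + [H⁺]/K2 + [H⁺]²/(K1K2)) = 1 / (1 + 10^+1.37 + 10^-0.27)
   = 1 / (1 + 23.442 + 0.53703) = 1/24.979 = 0.04003
[CO3²⁻] = α₂ × DIC = 0.04003 × 2.13 = 0.0853 mmol/kg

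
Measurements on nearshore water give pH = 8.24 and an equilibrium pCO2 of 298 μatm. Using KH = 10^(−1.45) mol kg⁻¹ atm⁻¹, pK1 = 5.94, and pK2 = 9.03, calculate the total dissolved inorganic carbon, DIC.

DIC = 2.46 mmol/kg

[CO2*] = KH · pCO2 = 10^(−1.45) × 298×10^-6 = 1.057×10^-5 mol/kg
α₀ = 1/(1 + K1/[H⁺] + K1K2/[H⁺]²) = 1/(1 + 10^+2.30 + 10^+1.51) = 0.004294
DIC = [CO2*]/α₀ = 1.057×10^-5 / 0.004294 = 2.46 mmol/kg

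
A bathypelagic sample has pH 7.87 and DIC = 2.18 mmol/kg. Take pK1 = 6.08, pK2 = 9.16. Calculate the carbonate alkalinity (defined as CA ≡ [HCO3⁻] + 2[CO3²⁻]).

CA = [HCO3⁻] + 2[CO3²⁻] = (α₁ + 2α₂)·DIC
At pH 7.87: [H⁺]/K1 = 10^-1.79 = 0.016218, K2/[H⁺] = 10^-1.29 = 0.051286
α₁ = 1/(1 + 0.016218 + 0.051286) = 1/1.0675 = 0.9368; α₂ = α₁·K2/[H⁺] = 0.04804
α₁ + 2α₂ = 1.0329
CA = 1.0329 × 2.18 = 2.25 mmol/kg

CA = 2.25 mmol/kg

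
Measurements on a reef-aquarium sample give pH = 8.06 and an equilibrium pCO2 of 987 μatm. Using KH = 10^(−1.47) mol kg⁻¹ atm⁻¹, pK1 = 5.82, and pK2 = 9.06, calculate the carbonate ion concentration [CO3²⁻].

[CO3²⁻] = 0.581 mmol/kg

[CO2*] = KH · pCO2 = 10^(−1.47) × 987×10^-6 = 3.344×10^-5 mol/kg
α₀ = 1/(1 + K1/[H⁺] + K1K2/[H⁺]²) = 1/(1 + 10^+2.24 + 10^+1.24) = 0.005204
DIC = [CO2*]/α₀ = 3.344×10^-5 / 0.005204 = 6.427 mmol/kg
[CO3²⁻] = α₂·DIC; α₂ = 0.09044, so [CO3²⁻] = 0.09044 × 6.427 = 0.581 mmol/kg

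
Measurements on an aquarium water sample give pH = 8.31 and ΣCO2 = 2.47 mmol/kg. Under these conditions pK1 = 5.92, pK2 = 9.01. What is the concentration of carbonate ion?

[CO3²⁻] = 0.409 mmol/kg

α₂ = 1 / (1 + [H⁺]/K2 + [H⁺]²/(K1K2)) = 1 / (1 + 10^+0.70 + 10^-1.69)
   = 1 / (1 + 5.0119 + 0.020417) = 1/6.0323 = 0.1658
[CO3²⁻] = α₂ × DIC = 0.1658 × 2.47 = 0.409 mmol/kg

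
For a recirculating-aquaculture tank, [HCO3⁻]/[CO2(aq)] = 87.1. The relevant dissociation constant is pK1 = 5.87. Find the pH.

pH = 7.81

From K1 = [H⁺][HCO3⁻]/[CO2(aq)]:  pH = pK1 + log₁₀([HCO3⁻]/[CO2(aq)])
log₁₀(87.1) = +1.940
pH = 5.87 + (+1.940) = 7.81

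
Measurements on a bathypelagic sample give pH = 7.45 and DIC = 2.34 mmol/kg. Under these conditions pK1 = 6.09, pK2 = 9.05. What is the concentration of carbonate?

[CO3²⁻] = 0.0550 mmol/kg

α₂ = 1 / (1 + [H⁺]/K2 + [H⁺]²/(K1K2)) = 1 / (1 + 10^+1.60 + 10^+0.24)
   = 1 / (1 + 39.811 + 1.7378) = 1/42.549 = 0.02350
[CO3²⁻] = α₂ × DIC = 0.02350 × 2.34 = 0.0550 mmol/kg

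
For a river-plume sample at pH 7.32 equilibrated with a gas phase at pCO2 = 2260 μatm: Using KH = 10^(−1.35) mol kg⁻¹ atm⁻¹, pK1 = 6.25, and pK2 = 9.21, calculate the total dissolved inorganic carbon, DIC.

DIC = 1.30 mmol/kg

[CO2*] = KH · pCO2 = 10^(−1.35) × 2260×10^-6 = 1.010×10^-4 mol/kg
α₀ = 1/(1 + K1/[H⁺] + K1K2/[H⁺]²) = 1/(1 + 10^+1.07 + 10^-0.82) = 0.07752
DIC = [CO2*]/α₀ = 1.010×10^-4 / 0.07752 = 1.30 mmol/kg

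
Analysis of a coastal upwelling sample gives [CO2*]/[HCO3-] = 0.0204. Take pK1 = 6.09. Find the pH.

pH = 7.78

From K1 = [H⁺][HCO3-]/[CO2*]:  pH = pK1 − log₁₀([CO2*]/[HCO3-])
log₁₀(0.0204) = -1.690
pH = 6.09 − (-1.690) = 7.78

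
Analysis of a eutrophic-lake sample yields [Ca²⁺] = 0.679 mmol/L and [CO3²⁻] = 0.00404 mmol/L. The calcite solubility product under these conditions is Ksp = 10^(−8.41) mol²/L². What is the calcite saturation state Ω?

Ω = 0.705

Ksp = 10^(−8.41) = 3.890×10^-9
Ω = [Ca²⁺][CO3²⁻]/Ksp = (0.679×10^-3)(0.00404×10^-3) / 3.890×10^-9 = 0.705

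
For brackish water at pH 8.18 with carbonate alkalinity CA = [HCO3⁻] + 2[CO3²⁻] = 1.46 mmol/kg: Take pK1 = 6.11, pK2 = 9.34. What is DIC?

CA = [HCO3⁻] + 2[CO3²⁻] = (α₁ + 2α₂)·DIC
At pH 8.18: [H⁺]/K1 = 10^-2.07 = 0.0085114, K2/[H⁺] = 10^-1.16 = 0.069183
α₁ = 1/(1 + 0.0085114 + 0.069183) = 1/1.0777 = 0.9279; α₂ = α₁·K2/[H⁺] = 0.06420
α₁ + 2α₂ = 1.0563
DIC = CA / (α₁ + 2α₂) = 1.46 / 1.0563 = 1.38 mmol/kg

DIC = 1.38 mmol/kg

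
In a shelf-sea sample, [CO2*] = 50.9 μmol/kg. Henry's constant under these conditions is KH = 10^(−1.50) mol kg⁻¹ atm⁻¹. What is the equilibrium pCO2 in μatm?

KH = 10^(−1.50) = 3.162×10^-2 mol kg⁻¹ atm⁻¹
pCO2 = [CO2*]/KH = 50.9×10^-6 / 3.162×10^-2 = 1.61×10^-3 atm = 1610 μatm

pCO2 = 1610 μatm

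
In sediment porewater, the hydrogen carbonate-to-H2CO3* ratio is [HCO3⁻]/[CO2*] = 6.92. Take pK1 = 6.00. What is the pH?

From K1 = [H⁺][HCO3⁻]/[CO2*]:  pH = pK1 + log₁₀([HCO3⁻]/[CO2*])
log₁₀(6.92) = +0.840
pH = 6.00 + (+0.840) = 6.84

pH = 6.84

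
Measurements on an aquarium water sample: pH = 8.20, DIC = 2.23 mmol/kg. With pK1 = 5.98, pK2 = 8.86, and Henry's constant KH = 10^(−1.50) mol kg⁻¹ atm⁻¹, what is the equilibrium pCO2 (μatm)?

α₀ = 1 / (1 + K1/[H⁺] + K1K2/[H⁺]²) = 1 / (1 + 10^+2.22 + 10^+1.56)
   = 1 / (1 + 165.96 + 36.308) = 1/203.27 = 0.004920
[CO2*] = α₀ × DIC = 0.004920 × 2.23 = 0.01097 mmol/kg = 10.97 μmol/kg
pCO2 = [CO2*]/KH = 1.097×10^-5 / 3.162×10^-2 = 347 μatm

pCO2 = 347 μatm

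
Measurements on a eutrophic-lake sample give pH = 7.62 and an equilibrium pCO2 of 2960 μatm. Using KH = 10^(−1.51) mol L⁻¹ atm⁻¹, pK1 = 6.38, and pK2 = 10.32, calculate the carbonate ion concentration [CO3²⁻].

[CO2*] = KH · pCO2 = 10^(−1.51) × 2960×10^-6 = 9.147×10^-5 mol/L
α₀ = 1/(1 + K1/[H⁺] + K1K2/[H⁺]²) = 1/(1 + 10^+1.24 + 10^-1.46) = 0.05431
DIC = [CO2*]/α₀ = 9.147×10^-5 / 0.05431 = 1.684 mmol/L
[CO3²⁻] = α₂·DIC; α₂ = 0.001883, so [CO3²⁻] = 0.001883 × 1.684 = 0.00317 mmol/L = 3.17 μmol/L

[CO3²⁻] = 3.17 μmol/L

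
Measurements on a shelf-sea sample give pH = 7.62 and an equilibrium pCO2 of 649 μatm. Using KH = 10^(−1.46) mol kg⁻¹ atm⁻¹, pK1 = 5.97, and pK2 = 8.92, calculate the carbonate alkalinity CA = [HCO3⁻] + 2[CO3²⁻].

CA = 1.11 mmol/kg

[CO2*] = KH · pCO2 = 10^(−1.46) × 649×10^-6 = 2.250×10^-5 mol/kg
α₀ = 1/(1 + K1/[H⁺] + K1K2/[H⁺]²) = 1/(1 + 10^+1.65 + 10^+0.35) = 0.02087
DIC = [CO2*]/α₀ = 2.250×10^-5 / 0.02087 = 1.078 mmol/kg
CA = (α₁ + 2α₂)·DIC = (0.9324 + 2×0.04673) × 1.078 = 1.11 mmol/kg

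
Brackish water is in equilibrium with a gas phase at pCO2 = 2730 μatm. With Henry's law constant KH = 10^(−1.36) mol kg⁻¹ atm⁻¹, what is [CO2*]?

[CO2*] = 119 μmol/kg

KH = 10^(−1.36) = 4.365×10^-2 mol kg⁻¹ atm⁻¹
[CO2*] = KH · pCO2 = 4.365×10^-2 × 2730×10^-6 atm = 1.19×10^-4 mol/kg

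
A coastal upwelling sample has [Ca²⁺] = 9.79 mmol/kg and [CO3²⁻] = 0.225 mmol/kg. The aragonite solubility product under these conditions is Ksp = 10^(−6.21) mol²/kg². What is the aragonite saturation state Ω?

Ω = 3.57

Ksp = 10^(−6.21) = 6.166×10^-7
Ω = [Ca²⁺][CO3²⁻]/Ksp = (9.79×10^-3)(0.225×10^-3) / 6.166×10^-7 = 3.57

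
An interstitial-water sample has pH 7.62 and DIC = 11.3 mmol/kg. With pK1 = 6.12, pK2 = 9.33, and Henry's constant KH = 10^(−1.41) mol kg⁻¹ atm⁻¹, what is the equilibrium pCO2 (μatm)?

α₀ = 1 / (1 + K1/[H⁺] + K1K2/[H⁺]²) = 1 / (1 + 10^+1.50 + 10^-0.21)
   = 1 / (1 + 31.623 + 0.61660) = 1/33.239 = 0.03008
[CO2*] = α₀ × DIC = 0.03008 × 11.3 = 0.3400 mmol/kg
pCO2 = [CO2*]/KH = 3.400×10^-4 / 3.890×10^-2 = 8740 μatm

pCO2 = 8740 μatm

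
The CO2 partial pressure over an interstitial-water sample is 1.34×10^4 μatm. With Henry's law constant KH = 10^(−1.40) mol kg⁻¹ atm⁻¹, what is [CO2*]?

[CO2*] = 533 μmol/kg

KH = 10^(−1.40) = 3.981×10^-2 mol kg⁻¹ atm⁻¹
[CO2*] = KH · pCO2 = 3.981×10^-2 × 1.34×10^4×10^-6 atm = 5.33×10^-4 mol/kg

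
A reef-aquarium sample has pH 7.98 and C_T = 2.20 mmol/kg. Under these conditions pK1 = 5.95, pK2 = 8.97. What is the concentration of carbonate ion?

α₂ = 1 / (1 + [H⁺]/K2 + [H⁺]²/(K1K2)) = 1 / (1 + 10^+0.99 + 10^-1.04)
   = 1 / (1 + 9.7724 + 0.091201) = 1/10.864 = 0.09205
[CO3²⁻] = α₂ × DIC = 0.09205 × 2.20 = 0.203 mmol/kg

[CO3²⁻] = 0.203 mmol/kg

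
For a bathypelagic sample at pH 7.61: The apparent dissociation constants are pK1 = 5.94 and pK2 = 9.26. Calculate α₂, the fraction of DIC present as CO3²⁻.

α₂ = 0.0214

α₂ = 1 / (1 + [H⁺]/K2 + [H⁺]²/(K1K2)) = 1 / (1 + 10^+1.65 + 10^-0.02)
   = 1 / (1 + 44.668 + 0.95499) = 1/46.623 = 0.02145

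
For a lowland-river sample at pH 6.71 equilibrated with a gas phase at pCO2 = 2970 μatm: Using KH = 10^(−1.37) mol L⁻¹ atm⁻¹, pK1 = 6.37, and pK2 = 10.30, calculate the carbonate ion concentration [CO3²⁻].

[CO2*] = KH · pCO2 = 10^(−1.37) × 2970×10^-6 = 1.267×10^-4 mol/L
α₀ = 1/(1 + K1/[H⁺] + K1K2/[H⁺]²) = 1/(1 + 10^+0.34 + 10^-3.25) = 0.3136
DIC = [CO2*]/α₀ = 1.267×10^-4 / 0.3136 = 0.4039 mmol/L
[CO3²⁻] = α₂·DIC; α₂ = 0.0001764, so [CO3²⁻] = 0.0001764 × 0.4039 = 7.12×10^-5 mmol/L = 0.0712 μmol/L

[CO3²⁻] = 0.0712 μmol/L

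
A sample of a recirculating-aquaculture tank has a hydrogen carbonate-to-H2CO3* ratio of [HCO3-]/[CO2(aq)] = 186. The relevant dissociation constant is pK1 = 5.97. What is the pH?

From K1 = [H⁺][HCO3-]/[CO2(aq)]:  pH = pK1 + log₁₀([HCO3-]/[CO2(aq)])
log₁₀(186) = +2.270
pH = 5.97 + (+2.270) = 8.24

pH = 8.24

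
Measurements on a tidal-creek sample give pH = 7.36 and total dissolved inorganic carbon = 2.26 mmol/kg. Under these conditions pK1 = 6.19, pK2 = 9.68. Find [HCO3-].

[HCO3⁻] = 2.11 mmol/kg

α₁ = 1 / (1 + [H⁺]/K1 + K2/[H⁺]) = 1 / (1 + 10^-1.17 + 10^-2.32)
   = 1 / (1 + 0.067608 + 0.0047863) = 1/1.0724 = 0.9325
[HCO3⁻] = α₁ × DIC = 0.9325 × 2.26 = 2.11 mmol/kg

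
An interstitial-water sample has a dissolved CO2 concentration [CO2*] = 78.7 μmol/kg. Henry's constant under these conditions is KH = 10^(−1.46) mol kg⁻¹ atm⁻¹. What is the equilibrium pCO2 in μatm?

pCO2 = 2270 μatm

KH = 10^(−1.46) = 3.467×10^-2 mol kg⁻¹ atm⁻¹
pCO2 = [CO2*]/KH = 78.7×10^-6 / 3.467×10^-2 = 2.27×10^-3 atm = 2270 μatm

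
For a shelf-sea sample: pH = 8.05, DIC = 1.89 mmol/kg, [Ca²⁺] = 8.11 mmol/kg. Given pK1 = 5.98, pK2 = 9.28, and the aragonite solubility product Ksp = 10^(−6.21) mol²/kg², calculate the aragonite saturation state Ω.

Ω = 1.37

α₂ = 1 / (1 + [H⁺]/K2 + [H⁺]²/(K1K2)) = 1 / (1 + 10^+1.23 + 10^-0.84)
   = 1 / (1 + 16.982 + 0.14454) = 1/18.127 = 0.05517
[CO3²⁻] = α₂ × DIC = 0.05517 × 1.89 = 0.1043 mmol/kg
Ksp = 10^(−6.21) = 6.166×10^-7
Ω = [Ca²⁺][CO3²⁻]/Ksp = (8.11×10^-3)(1.043×10^-4) / 6.166×10^-7 = 1.37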